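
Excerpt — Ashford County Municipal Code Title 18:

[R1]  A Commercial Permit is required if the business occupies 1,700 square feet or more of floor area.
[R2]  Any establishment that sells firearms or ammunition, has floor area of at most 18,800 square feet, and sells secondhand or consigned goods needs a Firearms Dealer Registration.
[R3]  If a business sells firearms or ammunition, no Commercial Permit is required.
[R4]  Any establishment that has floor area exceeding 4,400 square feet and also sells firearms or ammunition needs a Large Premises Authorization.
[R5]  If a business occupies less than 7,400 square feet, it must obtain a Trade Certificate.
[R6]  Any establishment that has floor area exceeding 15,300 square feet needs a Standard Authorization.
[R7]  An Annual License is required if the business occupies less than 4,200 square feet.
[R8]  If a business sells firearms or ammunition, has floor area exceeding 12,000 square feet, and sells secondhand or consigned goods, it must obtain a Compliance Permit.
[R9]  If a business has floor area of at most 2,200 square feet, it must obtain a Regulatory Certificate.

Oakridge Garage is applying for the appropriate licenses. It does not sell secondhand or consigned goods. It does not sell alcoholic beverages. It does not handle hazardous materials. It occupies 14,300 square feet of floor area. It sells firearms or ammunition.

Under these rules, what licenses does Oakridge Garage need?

Large Premises Authorization

[R1] floor area 14,300 square feet ≥ 1,700 square feet → Commercial Permit required.
[R2] sells firearms or ammunition; floor area 14,300 square feet ≤ 18,800 square feet; does not sell secondhand or consigned goods → Firearms Dealer Registration not required.
[R3] sells firearms or ammunition → exempt from Commercial Permit.
[R4] floor area 14,300 square feet > 4,400 square feet; sells firearms or ammunition → Large Premises Authorization required.
[R5] floor area 14,300 square feet ≥ 7,400 square feet → Trade Certificate not required.
[R6] floor area 14,300 square feet ≤ 15,300 square feet → Standard Authorization not required.
[R7] floor area 14,300 square feet ≥ 4,200 square feet → Annual License not required.
[R8] sells firearms or ammunition; floor area 14,300 square feet > 12,000 square feet; does not sell secondhand or consigned goods → Compliance Permit not required.
[R9] floor area 14,300 square feet > 2,200 square feet → Regulatory Certificate not required.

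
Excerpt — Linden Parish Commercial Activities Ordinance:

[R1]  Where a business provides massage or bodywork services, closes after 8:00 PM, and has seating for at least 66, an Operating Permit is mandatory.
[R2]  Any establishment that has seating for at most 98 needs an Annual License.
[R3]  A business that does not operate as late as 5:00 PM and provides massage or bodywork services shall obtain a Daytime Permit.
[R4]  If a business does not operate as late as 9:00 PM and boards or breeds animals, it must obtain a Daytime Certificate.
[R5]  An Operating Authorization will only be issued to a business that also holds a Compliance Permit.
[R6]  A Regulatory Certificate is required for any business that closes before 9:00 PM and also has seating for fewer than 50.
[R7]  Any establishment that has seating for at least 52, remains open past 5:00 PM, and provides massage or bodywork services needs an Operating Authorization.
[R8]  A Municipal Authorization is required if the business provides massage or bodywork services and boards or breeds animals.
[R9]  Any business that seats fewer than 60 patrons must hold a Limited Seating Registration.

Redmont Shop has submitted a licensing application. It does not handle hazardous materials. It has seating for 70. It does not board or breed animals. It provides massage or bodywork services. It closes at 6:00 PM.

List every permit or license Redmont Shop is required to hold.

Annual License, Compliance Permit, Operating Authorization

[R1] provides massage or bodywork services; closes 6:00 PM, at/before 8:00 PM; seating 70 ≥ 66 → Operating Permit not required.
[R2] seating 70 ≤ 98 → Annual License required.
[R3] closes 6:00 PM, after 5:00 PM; provides massage or bodywork services → Daytime Permit not required.
[R4] closes 6:00 PM, at/before 9:00 PM; does not board or breed animals → Daytime Certificate not required.
[R5] Operating Authorization is required → Compliance Permit also required.
[R6] closes 6:00 PM, at/before 9:00 PM; seating 70 ≥ 50 → Regulatory Certificate not required.
[R7] seating 70 ≥ 52; closes 6:00 PM, after 5:00 PM; provides massage or bodywork services → Operating Authorization required.
[R8] provides massage or bodywork services; does not board or breed animals → Municipal Authorization not required.
[R9] seating 70 ≥ 60 → Limited Seating Registration not required.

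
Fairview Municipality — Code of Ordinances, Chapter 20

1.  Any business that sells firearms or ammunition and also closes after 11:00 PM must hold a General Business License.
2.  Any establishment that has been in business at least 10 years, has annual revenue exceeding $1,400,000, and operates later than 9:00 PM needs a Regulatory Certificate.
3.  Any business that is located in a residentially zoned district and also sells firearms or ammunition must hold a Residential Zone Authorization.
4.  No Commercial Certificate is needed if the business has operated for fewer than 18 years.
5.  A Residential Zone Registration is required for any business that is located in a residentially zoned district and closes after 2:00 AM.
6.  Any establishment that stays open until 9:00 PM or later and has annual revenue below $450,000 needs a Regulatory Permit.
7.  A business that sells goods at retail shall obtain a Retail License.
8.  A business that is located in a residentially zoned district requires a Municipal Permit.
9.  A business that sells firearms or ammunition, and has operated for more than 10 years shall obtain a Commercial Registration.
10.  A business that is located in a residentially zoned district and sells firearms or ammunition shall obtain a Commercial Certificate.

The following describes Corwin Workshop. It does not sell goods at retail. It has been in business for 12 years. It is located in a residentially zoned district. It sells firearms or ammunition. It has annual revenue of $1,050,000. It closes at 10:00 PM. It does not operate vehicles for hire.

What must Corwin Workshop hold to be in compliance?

Commercial Registration, Municipal Permit, Residential Zone Authorization

1. sells firearms or ammunition; closes 10:00 PM, at/before 11:00 PM → General Business License not required.
2. years in business 12 ≥ 10; revenue $1,050,000 ≤ $1,400,000; closes 10:00 PM, after 9:00 PM → Regulatory Certificate not required.
3. is located in a residentially zoned district; sells firearms or ammunition → Residential Zone Authorization required.
4. years in business 12 < 18 → exempt from Commercial Certificate.
5. is located in a residentially zoned district; closes 10:00 PM, at/before 2:00 AM → Residential Zone Registration not required.
6. closes 10:00 PM, after 9:00 PM; revenue $1,050,000 ≥ $450,000 → Regulatory Permit not required.
7. does not sell goods at retail → Retail License not required.
8. is located in a residentially zoned district → Municipal Permit required.
9. sells firearms or ammunition; years in business 12 > 10 → Commercial Registration required.
10. is located in a residentially zoned district; sells firearms or ammunition → Commercial Certificate required.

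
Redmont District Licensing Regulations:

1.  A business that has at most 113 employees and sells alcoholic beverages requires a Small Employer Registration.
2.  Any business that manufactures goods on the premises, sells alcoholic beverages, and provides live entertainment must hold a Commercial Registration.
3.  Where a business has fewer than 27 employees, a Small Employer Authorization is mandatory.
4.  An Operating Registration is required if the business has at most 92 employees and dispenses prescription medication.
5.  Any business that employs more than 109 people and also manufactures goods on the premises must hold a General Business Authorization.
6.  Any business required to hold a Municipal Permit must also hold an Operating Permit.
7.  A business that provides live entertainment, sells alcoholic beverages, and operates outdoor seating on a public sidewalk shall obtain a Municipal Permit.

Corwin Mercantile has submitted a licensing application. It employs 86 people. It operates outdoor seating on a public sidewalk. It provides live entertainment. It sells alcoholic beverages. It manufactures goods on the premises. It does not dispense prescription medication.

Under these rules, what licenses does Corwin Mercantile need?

1. employees 86 ≤ 113; sells alcoholic beverages → Small Employer Registration required.
2. manufactures goods on the premises; sells alcoholic beverages; provides live entertainment → Commercial Registration required.
3. employees 86 ≥ 27 → Small Employer Authorization not required.
4. employees 86 ≤ 92; does not dispense prescription medication → Operating Registration not required.
5. employees 86 ≤ 109; manufactures goods on the premises → General Business Authorization not required.
6. Municipal Permit is required → Operating Permit also required.
7. provides live entertainment; sells alcoholic beverages; operates outdoor seating on a public sidewalk → Municipal Permit required.

Commercial Registration, Municipal Permit, Operating Permit, Small Employer Registration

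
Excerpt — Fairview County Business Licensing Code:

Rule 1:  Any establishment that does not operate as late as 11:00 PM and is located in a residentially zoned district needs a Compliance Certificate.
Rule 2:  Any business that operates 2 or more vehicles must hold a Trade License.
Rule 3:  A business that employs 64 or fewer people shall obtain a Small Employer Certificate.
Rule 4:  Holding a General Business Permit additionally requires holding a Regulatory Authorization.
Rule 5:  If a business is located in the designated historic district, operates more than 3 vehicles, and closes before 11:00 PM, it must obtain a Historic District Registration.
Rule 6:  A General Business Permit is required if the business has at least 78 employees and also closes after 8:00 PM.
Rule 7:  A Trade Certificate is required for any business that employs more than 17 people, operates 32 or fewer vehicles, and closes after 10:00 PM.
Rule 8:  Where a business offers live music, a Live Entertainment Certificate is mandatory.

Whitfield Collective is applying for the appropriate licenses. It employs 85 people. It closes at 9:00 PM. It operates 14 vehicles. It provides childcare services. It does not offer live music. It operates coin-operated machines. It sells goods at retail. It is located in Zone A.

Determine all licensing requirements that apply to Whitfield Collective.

General Business Permit, Regulatory Authorization, Trade License

Rule 1: closes 9:00 PM, at/before 11:00 PM; is located in Zone A (not: is located in a residentially zoned district) → Compliance Certificate not required.
Rule 2: vehicles 14 ≥ 2 → Trade License required.
Rule 3: employees 85 > 64 → Small Employer Certificate not required.
Rule 4: General Business Permit is required → Regulatory Authorization also required.
Rule 5: is located in Zone A (not: is located in the designated historic district); vehicles 14 > 3; closes 9:00 PM, at/before 11:00 PM → Historic District Registration not required.
Rule 6: employees 85 ≥ 78; closes 9:00 PM, after 8:00 PM → General Business Permit required.
Rule 7: employees 85 > 17; vehicles 14 ≤ 32; closes 9:00 PM, at/before 10:00 PM → Trade Certificate not required.
Rule 8: does not offer live music → Live Entertainment Certificate not required.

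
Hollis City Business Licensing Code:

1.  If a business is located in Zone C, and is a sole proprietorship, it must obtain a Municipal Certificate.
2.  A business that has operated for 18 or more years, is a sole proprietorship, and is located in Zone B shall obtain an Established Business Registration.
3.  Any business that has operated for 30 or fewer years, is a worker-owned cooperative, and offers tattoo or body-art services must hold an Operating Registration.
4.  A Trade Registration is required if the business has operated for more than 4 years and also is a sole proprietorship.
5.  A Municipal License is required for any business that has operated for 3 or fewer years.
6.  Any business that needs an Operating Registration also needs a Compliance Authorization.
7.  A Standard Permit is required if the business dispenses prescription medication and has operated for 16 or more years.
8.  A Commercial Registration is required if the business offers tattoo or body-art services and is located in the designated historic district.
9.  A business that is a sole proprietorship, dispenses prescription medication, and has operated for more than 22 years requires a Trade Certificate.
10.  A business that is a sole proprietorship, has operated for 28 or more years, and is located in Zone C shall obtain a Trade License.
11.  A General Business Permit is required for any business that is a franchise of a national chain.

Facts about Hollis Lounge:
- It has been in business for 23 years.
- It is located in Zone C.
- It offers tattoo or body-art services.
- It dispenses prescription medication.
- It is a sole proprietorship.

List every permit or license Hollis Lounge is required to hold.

1. is located in Zone C; is a sole proprietorship → Municipal Certificate required.
2. years in business 23 ≥ 18; is a sole proprietorship; is located in Zone C (not: is located in Zone B) → Established Business Registration not required.
3. years in business 23 ≤ 30; is a sole proprietorship (not: is a worker-owned cooperative); offers tattoo or body-art services → Operating Registration not required.
4. years in business 23 > 4; is a sole proprietorship → Trade Registration required.
5. years in business 23 > 3 → Municipal License not required.
6. Operating Registration is not required → no effect.
7. dispenses prescription medication; years in business 23 ≥ 16 → Standard Permit required.
8. offers tattoo or body-art services; is located in Zone C (not: is located in the designated historic district) → Commercial Registration not required.
9. is a sole proprietorship; dispenses prescription medication; years in business 23 > 22 → Trade Certificate required.
10. is a sole proprietorship; years in business 23 < 28; is located in Zone C → Trade License not required.
11. is a sole proprietorship (not: is a franchise of a national chain) → General Business Permit not required.

Municipal Certificate, Standard Permit, Trade Certificate, Trade Registration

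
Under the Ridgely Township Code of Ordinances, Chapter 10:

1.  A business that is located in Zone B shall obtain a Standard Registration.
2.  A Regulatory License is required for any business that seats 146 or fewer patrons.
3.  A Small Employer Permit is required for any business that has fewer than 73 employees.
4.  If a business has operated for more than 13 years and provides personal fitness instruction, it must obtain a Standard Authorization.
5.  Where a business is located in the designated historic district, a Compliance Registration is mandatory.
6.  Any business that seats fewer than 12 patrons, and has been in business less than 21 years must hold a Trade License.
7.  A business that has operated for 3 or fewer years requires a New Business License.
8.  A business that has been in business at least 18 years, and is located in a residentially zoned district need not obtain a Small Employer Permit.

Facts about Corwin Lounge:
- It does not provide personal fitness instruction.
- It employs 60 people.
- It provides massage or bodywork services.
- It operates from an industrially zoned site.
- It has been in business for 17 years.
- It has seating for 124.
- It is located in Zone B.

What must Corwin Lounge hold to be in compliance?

Regulatory License, Small Employer Permit, Standard Registration

1. is located in Zone B → Standard Registration required.
2. seating 124 ≤ 146 → Regulatory License required.
3. employees 60 < 73 → Small Employer Permit required.
4. years in business 17 > 13; does not provide personal fitness instruction → Standard Authorization not required.
5. is located in Zone B (not: is located in the designated historic district) → Compliance Registration not required.
6. seating 124 ≥ 12; years in business 17 < 21 → Trade License not required.
7. years in business 17 > 3 → New Business License not required.
8. years in business 17 < 18; is located in Zone B (not: is located in a residentially zoned district) → Small Employer Permit exemption does not apply.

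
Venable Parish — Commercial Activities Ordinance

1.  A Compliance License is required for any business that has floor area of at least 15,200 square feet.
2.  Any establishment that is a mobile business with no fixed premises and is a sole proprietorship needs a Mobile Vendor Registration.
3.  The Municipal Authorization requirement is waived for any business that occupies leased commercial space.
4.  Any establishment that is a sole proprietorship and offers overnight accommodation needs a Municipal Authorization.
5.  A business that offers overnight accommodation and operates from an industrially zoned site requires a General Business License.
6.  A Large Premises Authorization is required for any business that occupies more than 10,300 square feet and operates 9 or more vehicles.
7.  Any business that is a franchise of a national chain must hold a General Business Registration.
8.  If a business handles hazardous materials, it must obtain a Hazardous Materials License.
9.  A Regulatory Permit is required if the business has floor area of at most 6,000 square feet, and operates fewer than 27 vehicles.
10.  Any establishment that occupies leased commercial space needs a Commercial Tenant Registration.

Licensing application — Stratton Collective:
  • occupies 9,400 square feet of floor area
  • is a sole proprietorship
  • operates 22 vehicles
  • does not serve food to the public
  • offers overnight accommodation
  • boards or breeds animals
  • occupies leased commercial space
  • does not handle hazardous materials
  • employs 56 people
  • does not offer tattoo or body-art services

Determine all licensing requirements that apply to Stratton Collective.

1. floor area 9,400 square feet < 15,200 square feet → Compliance License not required.
2. occupies leased commercial space (not: is a mobile business with no fixed premises); is a sole proprietorship → Mobile Vendor Registration not required.
3. occupies leased commercial space → exempt from Municipal Authorization.
4. is a sole proprietorship; offers overnight accommodation → Municipal Authorization required.
5. offers overnight accommodation; occupies leased commercial space (not: operates from an industrially zoned site) → General Business License not required.
6. floor area 9,400 square feet ≤ 10,300 square feet; vehicles 22 ≥ 9 → Large Premises Authorization not required.
7. is a sole proprietorship (not: is a franchise of a national chain) → General Business Registration not required.
8. does not handle hazardous materials → Hazardous Materials License not required.
9. floor area 9,400 square feet > 6,000 square feet; vehicles 22 < 27 → Regulatory Permit not required.
10. occupies leased commercial space → Commercial Tenant Registration required.

Commercial Tenant Registration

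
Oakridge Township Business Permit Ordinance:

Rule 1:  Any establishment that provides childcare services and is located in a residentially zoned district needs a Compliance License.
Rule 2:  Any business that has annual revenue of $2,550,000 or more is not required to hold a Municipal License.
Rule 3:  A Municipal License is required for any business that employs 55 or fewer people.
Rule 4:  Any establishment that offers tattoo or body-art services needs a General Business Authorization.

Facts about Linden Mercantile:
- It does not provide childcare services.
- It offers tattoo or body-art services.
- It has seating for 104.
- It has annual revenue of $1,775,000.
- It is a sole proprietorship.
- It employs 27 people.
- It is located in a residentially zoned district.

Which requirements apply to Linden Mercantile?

Rule 1: does not provide childcare services; is located in a residentially zoned district → Compliance License not required.
Rule 2: revenue $1,775,000 < $2,550,000 → Municipal License exemption does not apply.
Rule 3: employees 27 ≤ 55 → Municipal License required.
Rule 4: offers tattoo or body-art services → General Business Authorization required.

General Business Authorization, Municipal License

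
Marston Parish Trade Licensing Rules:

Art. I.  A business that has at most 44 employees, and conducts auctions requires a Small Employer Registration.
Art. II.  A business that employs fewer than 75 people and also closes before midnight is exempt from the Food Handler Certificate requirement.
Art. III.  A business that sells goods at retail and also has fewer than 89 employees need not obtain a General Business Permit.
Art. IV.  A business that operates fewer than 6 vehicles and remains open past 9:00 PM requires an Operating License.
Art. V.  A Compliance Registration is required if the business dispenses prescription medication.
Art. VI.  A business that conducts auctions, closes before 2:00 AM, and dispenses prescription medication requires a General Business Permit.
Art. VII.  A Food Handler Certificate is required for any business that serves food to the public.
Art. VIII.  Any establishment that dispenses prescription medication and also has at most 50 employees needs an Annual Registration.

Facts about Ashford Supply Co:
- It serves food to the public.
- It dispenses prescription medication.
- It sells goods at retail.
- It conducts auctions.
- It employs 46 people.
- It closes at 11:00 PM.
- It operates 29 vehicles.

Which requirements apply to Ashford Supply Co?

Annual Registration, Compliance Registration

Art. I. employees 46 > 44; conducts auctions → Small Employer Registration not required.
Art. II. employees 46 < 75; closes 11:00 PM, at/before midnight → exempt from Food Handler Certificate.
Art. III. sells goods at retail; employees 46 < 89 → exempt from General Business Permit.
Art. IV. vehicles 29 ≥ 6; closes 11:00 PM, after 9:00 PM → Operating License not required.
Art. V. dispenses prescription medication → Compliance Registration required.
Art. VI. conducts auctions; closes 11:00 PM, at/before 2:00 AM; dispenses prescription medication → General Business Permit required.
Art. VII. serves food to the public → Food Handler Certificate required.
Art. VIII. dispenses prescription medication; employees 46 ≤ 50 → Annual Registration required.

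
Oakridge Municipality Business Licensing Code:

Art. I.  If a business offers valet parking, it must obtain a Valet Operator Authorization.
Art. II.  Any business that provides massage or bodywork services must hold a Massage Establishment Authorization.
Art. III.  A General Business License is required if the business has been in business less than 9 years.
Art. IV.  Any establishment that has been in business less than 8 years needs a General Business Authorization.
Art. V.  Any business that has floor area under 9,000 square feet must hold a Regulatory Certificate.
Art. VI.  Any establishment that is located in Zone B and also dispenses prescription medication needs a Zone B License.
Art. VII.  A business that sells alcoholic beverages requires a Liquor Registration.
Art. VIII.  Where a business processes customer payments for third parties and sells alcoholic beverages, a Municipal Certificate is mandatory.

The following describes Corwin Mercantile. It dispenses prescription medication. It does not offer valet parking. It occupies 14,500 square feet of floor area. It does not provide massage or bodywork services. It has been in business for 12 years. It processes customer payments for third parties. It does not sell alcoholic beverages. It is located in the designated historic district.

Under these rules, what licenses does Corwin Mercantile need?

Art. I. does not offer valet parking → Valet Operator Authorization not required.
Art. II. does not provide massage or bodywork services → Massage Establishment Authorization not required.
Art. III. years in business 12 ≥ 9 → General Business License not required.
Art. IV. years in business 12 ≥ 8 → General Business Authorization not required.
Art. V. floor area 14,500 square feet ≥ 9,000 square feet → Regulatory Certificate not required.
Art. VI. is located in the designated historic district (not: is located in Zone B); dispenses prescription medication → Zone B License not required.
Art. VII. does not sell alcoholic beverages → Liquor Registration not required.
Art. VIII. processes customer payments for third parties; does not sell alcoholic beverages → Municipal Certificate not required.

None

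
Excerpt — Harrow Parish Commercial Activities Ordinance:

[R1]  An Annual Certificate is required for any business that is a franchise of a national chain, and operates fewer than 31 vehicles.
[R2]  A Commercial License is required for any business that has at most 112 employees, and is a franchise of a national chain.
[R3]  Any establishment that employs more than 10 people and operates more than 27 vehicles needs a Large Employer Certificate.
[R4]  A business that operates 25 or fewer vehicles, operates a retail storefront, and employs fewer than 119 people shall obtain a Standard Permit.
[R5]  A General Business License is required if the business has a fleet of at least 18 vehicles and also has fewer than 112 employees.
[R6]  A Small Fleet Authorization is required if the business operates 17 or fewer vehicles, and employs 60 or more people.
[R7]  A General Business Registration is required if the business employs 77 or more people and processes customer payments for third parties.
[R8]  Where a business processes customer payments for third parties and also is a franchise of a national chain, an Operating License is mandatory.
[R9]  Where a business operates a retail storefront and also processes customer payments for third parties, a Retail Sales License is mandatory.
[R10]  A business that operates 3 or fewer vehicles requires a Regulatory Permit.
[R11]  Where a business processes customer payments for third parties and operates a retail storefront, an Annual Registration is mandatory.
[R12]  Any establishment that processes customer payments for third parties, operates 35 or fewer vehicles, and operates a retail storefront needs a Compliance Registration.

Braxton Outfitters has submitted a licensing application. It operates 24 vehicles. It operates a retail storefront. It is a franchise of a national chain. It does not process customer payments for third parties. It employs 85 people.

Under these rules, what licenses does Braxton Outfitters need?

Annual Certificate, Commercial License, General Business License, Standard Permit

[R1] is a franchise of a national chain; vehicles 24 < 31 → Annual Certificate required.
[R2] employees 85 ≤ 112; is a franchise of a national chain → Commercial License required.
[R3] employees 85 > 10; vehicles 24 ≤ 27 → Large Employer Certificate not required.
[R4] vehicles 24 ≤ 25; operates a retail storefront; employees 85 < 119 → Standard Permit required.
[R5] vehicles 24 ≥ 18; employees 85 < 112 → General Business License required.
[R6] vehicles 24 > 17; employees 85 ≥ 60 → Small Fleet Authorization not required.
[R7] employees 85 ≥ 77; does not process customer payments for third parties → General Business Registration not required.
[R8] does not process customer payments for third parties; is a franchise of a national chain → Operating License not required.
[R9] operates a retail storefront; does not process customer payments for third parties → Retail Sales License not required.
[R10] vehicles 24 > 3 → Regulatory Permit not required.
[R11] does not process customer payments for third parties; operates a retail storefront → Annual Registration not required.
[R12] does not process customer payments for third parties; vehicles 24 ≤ 35; operates a retail storefront → Compliance Registration not required.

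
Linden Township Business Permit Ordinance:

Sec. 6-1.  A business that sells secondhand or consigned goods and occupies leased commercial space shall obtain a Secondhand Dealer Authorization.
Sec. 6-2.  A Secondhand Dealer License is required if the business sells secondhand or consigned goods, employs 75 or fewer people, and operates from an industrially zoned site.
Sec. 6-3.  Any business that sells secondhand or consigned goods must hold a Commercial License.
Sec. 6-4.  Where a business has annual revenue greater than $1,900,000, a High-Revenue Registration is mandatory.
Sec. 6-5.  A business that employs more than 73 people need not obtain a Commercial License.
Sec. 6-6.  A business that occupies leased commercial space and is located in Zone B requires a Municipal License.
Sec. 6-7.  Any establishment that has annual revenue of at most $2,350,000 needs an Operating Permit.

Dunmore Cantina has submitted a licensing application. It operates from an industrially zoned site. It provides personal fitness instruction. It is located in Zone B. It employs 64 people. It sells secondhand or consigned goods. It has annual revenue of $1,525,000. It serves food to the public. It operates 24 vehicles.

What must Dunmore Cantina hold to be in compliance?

Commercial License, Operating Permit, Secondhand Dealer License

Sec. 6-1. sells secondhand or consigned goods; operates from an industrially zoned site (not: occupies leased commercial space) → Secondhand Dealer Authorization not required.
Sec. 6-2. sells secondhand or consigned goods; employees 64 ≤ 75; operates from an industrially zoned site → Secondhand Dealer License required.
Sec. 6-3. sells secondhand or consigned goods → Commercial License required.
Sec. 6-4. revenue $1,525,000 ≤ $1,900,000 → High-Revenue Registration not required.
Sec. 6-5. employees 64 ≤ 73 → Commercial License exemption does not apply.
Sec. 6-6. operates from an industrially zoned site (not: occupies leased commercial space); is located in Zone B → Municipal License not required.
Sec. 6-7. revenue $1,525,000 ≤ $2,350,000 → Operating Permit required.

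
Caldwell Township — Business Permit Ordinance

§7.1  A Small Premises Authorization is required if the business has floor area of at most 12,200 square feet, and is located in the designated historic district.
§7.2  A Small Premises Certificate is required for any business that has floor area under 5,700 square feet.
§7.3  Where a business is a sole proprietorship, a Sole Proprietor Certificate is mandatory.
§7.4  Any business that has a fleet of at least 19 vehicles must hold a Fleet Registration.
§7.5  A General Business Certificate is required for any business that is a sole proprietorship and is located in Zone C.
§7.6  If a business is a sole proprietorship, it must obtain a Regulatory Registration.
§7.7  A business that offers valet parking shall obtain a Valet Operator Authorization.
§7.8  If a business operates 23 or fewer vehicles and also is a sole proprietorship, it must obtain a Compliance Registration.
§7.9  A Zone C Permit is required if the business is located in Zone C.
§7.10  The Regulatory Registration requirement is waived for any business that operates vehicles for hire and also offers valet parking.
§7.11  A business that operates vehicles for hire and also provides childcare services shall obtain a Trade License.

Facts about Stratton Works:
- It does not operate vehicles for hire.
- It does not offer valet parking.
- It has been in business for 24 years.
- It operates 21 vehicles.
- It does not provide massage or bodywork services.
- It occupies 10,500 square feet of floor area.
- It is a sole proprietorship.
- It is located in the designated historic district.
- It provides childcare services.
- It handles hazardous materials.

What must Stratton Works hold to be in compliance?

Compliance Registration, Fleet Registration, Regulatory Registration, Small Premises Authorization, Sole Proprietor Certificate

§7.1 floor area 10,500 square feet ≤ 12,200 square feet; is located in the designated historic district → Small Premises Authorization required.
§7.2 floor area 10,500 square feet ≥ 5,700 square feet → Small Premises Certificate not required.
§7.3 is a sole proprietorship → Sole Proprietor Certificate required.
§7.4 vehicles 21 ≥ 19 → Fleet Registration required.
§7.5 is a sole proprietorship; is located in the designated historic district (not: is located in Zone C) → General Business Certificate not required.
§7.6 is a sole proprietorship → Regulatory Registration required.
§7.7 does not offer valet parking → Valet Operator Authorization not required.
§7.8 vehicles 21 ≤ 23; is a sole proprietorship → Compliance Registration required.
§7.9 is located in the designated historic district (not: is located in Zone C) → Zone C Permit not required.
§7.10 does not operate vehicles for hire; does not offer valet parking → Regulatory Registration exemption does not apply.
§7.11 does not operate vehicles for hire; provides childcare services → Trade License not required.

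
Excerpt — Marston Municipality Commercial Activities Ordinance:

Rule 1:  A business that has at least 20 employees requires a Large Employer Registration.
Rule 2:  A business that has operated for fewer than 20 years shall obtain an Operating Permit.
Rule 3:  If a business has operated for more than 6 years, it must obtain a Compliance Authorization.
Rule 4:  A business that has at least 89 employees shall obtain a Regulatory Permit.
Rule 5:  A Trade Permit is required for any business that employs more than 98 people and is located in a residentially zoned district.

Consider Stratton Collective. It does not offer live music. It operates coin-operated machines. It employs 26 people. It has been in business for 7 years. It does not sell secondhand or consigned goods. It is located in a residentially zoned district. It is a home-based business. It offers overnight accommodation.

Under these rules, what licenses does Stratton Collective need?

Compliance Authorization, Large Employer Registration, Operating Permit

Rule 1: employees 26 ≥ 20 → Large Employer Registration required.
Rule 2: years in business 7 < 20 → Operating Permit required.
Rule 3: years in business 7 > 6 → Compliance Authorization required.
Rule 4: employees 26 < 89 → Regulatory Permit not required.
Rule 5: employees 26 ≤ 98; is located in a residentially zoned district → Trade Permit not required.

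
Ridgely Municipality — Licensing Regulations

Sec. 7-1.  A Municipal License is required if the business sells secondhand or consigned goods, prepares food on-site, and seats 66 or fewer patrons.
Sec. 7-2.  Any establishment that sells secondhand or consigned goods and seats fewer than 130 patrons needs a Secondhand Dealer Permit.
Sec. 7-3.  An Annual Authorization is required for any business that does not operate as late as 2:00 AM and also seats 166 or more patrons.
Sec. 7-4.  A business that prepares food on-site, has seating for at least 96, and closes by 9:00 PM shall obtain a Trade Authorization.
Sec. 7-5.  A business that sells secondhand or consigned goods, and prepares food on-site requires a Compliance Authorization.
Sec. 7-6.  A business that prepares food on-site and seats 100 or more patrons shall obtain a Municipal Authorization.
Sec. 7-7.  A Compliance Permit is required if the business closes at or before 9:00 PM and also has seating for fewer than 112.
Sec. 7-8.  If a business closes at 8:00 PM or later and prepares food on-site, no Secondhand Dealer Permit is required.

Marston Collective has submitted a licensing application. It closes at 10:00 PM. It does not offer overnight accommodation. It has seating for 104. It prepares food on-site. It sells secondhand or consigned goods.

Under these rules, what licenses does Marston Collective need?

Compliance Authorization, Municipal Authorization

Sec. 7-1. sells secondhand or consigned goods; prepares food on-site; seating 104 > 66 → Municipal License not required.
Sec. 7-2. sells secondhand or consigned goods; seating 104 < 130 → Secondhand Dealer Permit required.
Sec. 7-3. closes 10:00 PM, at/before 2:00 AM; seating 104 < 166 → Annual Authorization not required.
Sec. 7-4. prepares food on-site; seating 104 ≥ 96; closes 10:00 PM, after 9:00 PM → Trade Authorization not required.
Sec. 7-5. sells secondhand or consigned goods; prepares food on-site → Compliance Authorization required.
Sec. 7-6. prepares food on-site; seating 104 ≥ 100 → Municipal Authorization required.
Sec. 7-7. closes 10:00 PM, after 9:00 PM; seating 104 < 112 → Compliance Permit not required.
Sec. 7-8. closes 10:00 PM, after 8:00 PM; prepares food on-site → exempt from Secondhand Dealer Permit.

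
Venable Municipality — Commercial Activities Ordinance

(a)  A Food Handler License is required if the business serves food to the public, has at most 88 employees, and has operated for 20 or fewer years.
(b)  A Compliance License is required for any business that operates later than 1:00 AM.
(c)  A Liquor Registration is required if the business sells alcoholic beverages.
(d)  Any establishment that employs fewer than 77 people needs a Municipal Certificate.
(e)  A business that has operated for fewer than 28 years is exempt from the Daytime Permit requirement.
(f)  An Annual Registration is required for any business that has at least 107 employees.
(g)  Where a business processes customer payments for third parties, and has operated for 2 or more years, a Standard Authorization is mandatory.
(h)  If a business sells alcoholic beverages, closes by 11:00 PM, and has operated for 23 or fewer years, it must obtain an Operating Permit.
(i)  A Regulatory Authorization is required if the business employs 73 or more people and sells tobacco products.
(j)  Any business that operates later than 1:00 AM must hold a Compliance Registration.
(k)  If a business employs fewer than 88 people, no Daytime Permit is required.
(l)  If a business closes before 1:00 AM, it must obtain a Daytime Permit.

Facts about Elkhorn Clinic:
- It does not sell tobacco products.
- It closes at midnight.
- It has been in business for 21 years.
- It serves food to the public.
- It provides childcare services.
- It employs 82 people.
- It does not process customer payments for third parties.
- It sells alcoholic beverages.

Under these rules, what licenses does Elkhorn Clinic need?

Liquor Registration

(a) serves food to the public; employees 82 ≤ 88; years in business 21 > 20 → Food Handler License not required.
(b) closes midnight, at/before 1:00 AM → Compliance License not required.
(c) sells alcoholic beverages → Liquor Registration required.
(d) employees 82 ≥ 77 → Municipal Certificate not required.
(e) years in business 21 < 28 → exempt from Daytime Permit.
(f) employees 82 < 107 → Annual Registration not required.
(g) does not process customer payments for third parties; years in business 21 ≥ 2 → Standard Authorization not required.
(h) sells alcoholic beverages; closes midnight, after 11:00 PM; years in business 21 ≤ 23 → Operating Permit not required.
(i) employees 82 ≥ 73; does not sell tobacco products → Regulatory Authorization not required.
(j) closes midnight, at/before 1:00 AM → Compliance Registration not required.
(k) employees 82 < 88 → exempt from Daytime Permit.
(l) closes midnight, at/before 1:00 AM → Daytime Permit required.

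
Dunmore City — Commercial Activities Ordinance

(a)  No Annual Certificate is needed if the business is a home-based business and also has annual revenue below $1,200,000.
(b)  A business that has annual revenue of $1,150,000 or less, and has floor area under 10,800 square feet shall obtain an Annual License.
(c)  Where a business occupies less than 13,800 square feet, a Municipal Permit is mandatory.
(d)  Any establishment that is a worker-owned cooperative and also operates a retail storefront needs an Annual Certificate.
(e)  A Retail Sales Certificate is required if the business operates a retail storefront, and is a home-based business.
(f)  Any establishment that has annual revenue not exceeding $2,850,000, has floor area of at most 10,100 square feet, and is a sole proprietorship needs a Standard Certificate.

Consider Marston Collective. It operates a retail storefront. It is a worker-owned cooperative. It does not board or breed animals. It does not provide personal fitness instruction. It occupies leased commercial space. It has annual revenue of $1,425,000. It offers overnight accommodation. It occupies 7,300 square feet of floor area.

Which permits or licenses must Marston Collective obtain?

(a) occupies leased commercial space (not: is a home-based business); revenue $1,425,000 ≥ $1,200,000 → Annual Certificate exemption does not apply.
(b) revenue $1,425,000 > $1,150,000; floor area 7,300 square feet < 10,800 square feet → Annual License not required.
(c) floor area 7,300 square feet < 13,800 square feet → Municipal Permit required.
(d) is a worker-owned cooperative; operates a retail storefront → Annual Certificate required.
(e) operates a retail storefront; occupies leased commercial space (not: is a home-based business) → Retail Sales Certificate not required.
(f) revenue $1,425,000 ≤ $2,850,000; floor area 7,300 square feet ≤ 10,100 square feet; is a worker-owned cooperative (not: is a sole proprietorship) → Standard Certificate not required.

Annual Certificate, Municipal Permit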